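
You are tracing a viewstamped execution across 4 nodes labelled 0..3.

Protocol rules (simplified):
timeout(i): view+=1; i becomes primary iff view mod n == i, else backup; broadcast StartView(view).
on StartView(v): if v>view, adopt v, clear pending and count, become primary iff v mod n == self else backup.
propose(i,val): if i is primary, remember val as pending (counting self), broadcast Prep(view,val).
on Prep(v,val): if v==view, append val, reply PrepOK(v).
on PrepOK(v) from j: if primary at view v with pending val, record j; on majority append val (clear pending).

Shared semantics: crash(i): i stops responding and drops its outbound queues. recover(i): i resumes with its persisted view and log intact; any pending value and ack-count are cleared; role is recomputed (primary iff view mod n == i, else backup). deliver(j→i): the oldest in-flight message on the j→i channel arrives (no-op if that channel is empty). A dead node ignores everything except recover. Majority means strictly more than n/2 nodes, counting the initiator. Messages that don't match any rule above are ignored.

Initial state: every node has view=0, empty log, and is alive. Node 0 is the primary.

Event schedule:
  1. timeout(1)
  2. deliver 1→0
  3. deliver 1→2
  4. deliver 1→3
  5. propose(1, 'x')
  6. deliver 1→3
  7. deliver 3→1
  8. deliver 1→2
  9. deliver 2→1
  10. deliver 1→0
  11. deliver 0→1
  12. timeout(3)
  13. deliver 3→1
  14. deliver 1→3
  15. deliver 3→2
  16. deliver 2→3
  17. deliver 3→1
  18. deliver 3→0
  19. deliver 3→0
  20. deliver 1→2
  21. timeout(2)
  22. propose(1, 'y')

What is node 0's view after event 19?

2

[1] timeout(1) → N1(prim v1 [-])
[2] deliver 1→0 → N0(back v1 [-])
[3] deliver 1→2 → N2(back v1 [-])
[4] deliver 1→3 → N3(back v1 [-])
[5] propose(1,'x') → ∅
[6] deliver 1→3 → N3(back v1 [x])
[7] deliver 3→1 → ∅
[8] deliver 1→2 → N2(back v1 [x])
[9] deliver 2→1 → N1(prim v1 [x])
[10] deliver 1→0 → N0(back v1 [x])
[11] deliver 0→1 → ∅
[12] timeout(3) → N3(back v2 [x])
[13] deliver 3→1 → N1(back v2 [x])
[14] deliver 1→3 → ∅
[15] deliver 3→2 → N2(prim v2 [x])
[16] deliver 2→3 → ∅
[17] deliver 3→1 → ∅
[18] deliver 3→0 → N0(back v2 [x])
[19] deliver 3→0 → ∅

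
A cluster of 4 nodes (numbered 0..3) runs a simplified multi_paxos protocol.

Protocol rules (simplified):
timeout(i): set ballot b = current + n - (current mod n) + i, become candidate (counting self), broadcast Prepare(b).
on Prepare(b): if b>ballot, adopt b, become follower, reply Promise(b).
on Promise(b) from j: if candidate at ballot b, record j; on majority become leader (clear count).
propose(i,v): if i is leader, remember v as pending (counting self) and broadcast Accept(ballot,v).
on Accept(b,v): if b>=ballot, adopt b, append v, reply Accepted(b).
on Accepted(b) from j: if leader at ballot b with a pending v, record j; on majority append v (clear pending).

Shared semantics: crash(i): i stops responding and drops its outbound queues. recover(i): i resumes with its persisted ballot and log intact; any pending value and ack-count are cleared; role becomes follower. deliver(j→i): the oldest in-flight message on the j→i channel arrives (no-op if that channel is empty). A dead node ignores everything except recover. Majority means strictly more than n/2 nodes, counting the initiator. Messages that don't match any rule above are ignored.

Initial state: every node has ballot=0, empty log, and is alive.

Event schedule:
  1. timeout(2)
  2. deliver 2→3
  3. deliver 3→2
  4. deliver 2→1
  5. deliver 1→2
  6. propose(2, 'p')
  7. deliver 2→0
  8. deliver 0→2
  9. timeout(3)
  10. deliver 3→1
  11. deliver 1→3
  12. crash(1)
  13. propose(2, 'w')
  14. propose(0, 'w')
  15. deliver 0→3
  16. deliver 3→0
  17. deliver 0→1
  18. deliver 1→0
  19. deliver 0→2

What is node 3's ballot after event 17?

e1 timeout(2): 2[cand,b=6,-]
e2 deliver 2→3: 3[foll,b=6,-]
e3 deliver 3→2: ·
e4 deliver 2→1: 1[foll,b=6,-]
e5 deliver 1→2: 2[lead,b=6,-]
e6 propose(2,'p'): ·
e7 deliver 2→0: 0[foll,b=6,-]
e8 deliver 0→2: ·
e9 timeout(3): 3[cand,b=11,-]
e10 deliver 3→1: 1[foll,b=11,-]
e11 deliver 1→3: ·
e12 crash(1): 1[✗foll,b=11,-]
e13 propose(2,'w'): ·
e14 propose(0,'w'): ·
e15 deliver 0→3: ·
e16 deliver 3→0: 0[foll,b=11,-]
e17 deliver 0→1: ·

11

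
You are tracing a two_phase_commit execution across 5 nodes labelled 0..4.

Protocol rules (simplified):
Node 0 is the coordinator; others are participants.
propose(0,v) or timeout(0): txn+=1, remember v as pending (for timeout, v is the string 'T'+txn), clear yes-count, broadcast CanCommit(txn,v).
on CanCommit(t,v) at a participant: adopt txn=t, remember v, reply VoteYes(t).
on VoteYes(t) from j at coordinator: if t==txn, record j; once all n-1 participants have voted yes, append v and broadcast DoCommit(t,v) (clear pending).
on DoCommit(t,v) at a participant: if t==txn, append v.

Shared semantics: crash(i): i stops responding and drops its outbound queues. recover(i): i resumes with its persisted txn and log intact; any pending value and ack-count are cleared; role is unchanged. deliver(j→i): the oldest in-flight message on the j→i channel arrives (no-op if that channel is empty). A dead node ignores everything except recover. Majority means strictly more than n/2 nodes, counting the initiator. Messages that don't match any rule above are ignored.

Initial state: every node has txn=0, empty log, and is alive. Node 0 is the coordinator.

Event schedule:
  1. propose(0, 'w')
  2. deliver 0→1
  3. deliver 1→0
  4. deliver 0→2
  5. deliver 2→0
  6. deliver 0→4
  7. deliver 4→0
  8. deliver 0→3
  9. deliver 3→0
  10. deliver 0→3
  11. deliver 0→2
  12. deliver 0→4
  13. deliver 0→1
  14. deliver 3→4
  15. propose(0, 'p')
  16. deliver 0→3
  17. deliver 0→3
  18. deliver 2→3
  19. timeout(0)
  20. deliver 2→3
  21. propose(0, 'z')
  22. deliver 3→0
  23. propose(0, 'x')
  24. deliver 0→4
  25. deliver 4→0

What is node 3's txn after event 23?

2

[1] propose(0,'w') → N0(coor t1 [-])
[2] deliver 0→1 → N1(part t1 [-])
[3] deliver 1→0 → ∅
[4] deliver 0→2 → N2(part t1 [-])
[5] deliver 2→0 → ∅
[6] deliver 0→4 → N4(part t1 [-])
[7] deliver 4→0 → ∅
[8] deliver 0→3 → N3(part t1 [-])
[9] deliver 3→0 → N0(coor t1 [w])
[10] deliver 0→3 → N3(part t1 [w])
[11] deliver 0→2 → N2(part t1 [w])
[12] deliver 0→4 → N4(part t1 [w])
[13] deliver 0→1 → N1(part t1 [w])
[14] deliver 3→4 → ∅
[15] propose(0,'p') → N0(coor t2 [w])
[16] deliver 0→3 → N3(part t2 [w])
[17] deliver 0→3 → ∅
[18] deliver 2→3 → ∅
[19] timeout(0) → N0(coor t3 [w])
[20] deliver 2→3 → ∅
[21] propose(0,'z') → N0(coor t4 [w])
[22] deliver 3→0 → ∅
[23] propose(0,'x') → N0(coor t5 [w])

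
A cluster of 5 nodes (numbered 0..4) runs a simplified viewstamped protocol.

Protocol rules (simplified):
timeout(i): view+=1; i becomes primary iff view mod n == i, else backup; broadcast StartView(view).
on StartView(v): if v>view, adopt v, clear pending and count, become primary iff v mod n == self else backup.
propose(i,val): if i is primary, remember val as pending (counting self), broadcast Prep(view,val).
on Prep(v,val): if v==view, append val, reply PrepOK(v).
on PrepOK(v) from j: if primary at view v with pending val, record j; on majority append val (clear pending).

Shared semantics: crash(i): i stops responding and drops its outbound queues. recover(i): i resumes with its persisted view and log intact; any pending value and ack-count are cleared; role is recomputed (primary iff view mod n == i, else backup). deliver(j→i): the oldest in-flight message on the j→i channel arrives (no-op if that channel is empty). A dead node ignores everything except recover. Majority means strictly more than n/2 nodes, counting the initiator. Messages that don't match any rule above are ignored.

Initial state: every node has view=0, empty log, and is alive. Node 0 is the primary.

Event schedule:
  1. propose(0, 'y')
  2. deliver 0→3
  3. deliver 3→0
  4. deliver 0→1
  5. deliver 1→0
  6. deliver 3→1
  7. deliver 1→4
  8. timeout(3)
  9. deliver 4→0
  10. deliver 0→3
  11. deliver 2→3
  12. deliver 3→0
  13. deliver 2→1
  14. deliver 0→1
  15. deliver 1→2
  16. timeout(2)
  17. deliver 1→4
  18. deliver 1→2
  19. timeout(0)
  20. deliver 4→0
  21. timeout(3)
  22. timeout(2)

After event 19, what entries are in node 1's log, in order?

[1] propose(0,'y') → ∅
[2] deliver 0→3 → N3(back v0 [y])
[3] deliver 3→0 → ∅
[4] deliver 0→1 → N1(back v0 [y])
[5] deliver 1→0 → N0(prim v0 [y])
[6] deliver 3→1 → ∅
[7] deliver 1→4 → ∅
[8] timeout(3) → N3(back v1 [y])
[9] deliver 4→0 → ∅
[10] deliver 0→3 → ∅
[11] deliver 2→3 → ∅
[12] deliver 3→0 → N0(back v1 [y])
[13] deliver 2→1 → ∅
[14] deliver 0→1 → ∅
[15] deliver 1→2 → ∅
[16] timeout(2) → N2(back v1 [-])
[17] deliver 1→4 → ∅
[18] deliver 1→2 → ∅
[19] timeout(0) → N0(back v2 [y])

y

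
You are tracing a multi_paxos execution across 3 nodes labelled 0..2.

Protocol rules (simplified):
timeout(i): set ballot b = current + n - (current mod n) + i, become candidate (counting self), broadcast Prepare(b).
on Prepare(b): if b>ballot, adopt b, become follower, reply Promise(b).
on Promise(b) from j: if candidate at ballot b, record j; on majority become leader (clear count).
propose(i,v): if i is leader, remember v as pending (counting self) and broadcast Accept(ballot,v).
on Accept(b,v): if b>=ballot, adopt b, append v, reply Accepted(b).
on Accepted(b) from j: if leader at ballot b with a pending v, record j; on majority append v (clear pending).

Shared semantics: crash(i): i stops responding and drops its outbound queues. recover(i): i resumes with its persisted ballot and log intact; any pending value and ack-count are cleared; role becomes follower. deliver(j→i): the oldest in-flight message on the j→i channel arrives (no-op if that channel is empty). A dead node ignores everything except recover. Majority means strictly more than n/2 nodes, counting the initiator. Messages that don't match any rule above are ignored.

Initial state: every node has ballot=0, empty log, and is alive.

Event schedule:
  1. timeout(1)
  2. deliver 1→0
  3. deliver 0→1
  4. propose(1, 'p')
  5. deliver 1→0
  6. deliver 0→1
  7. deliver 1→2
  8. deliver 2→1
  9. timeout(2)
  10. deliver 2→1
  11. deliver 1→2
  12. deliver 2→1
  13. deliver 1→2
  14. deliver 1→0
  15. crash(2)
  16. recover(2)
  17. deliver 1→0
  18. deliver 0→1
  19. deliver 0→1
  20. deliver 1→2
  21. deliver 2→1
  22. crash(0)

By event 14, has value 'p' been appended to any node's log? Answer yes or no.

yes

[1] timeout(1) → N1(cand b4 [-])
[2] deliver 1→0 → N0(foll b4 [-])
[3] deliver 0→1 → N1(lead b4 [-])
[4] propose(1,'p') → ∅
[5] deliver 1→0 → N0(foll b4 [p])
[6] deliver 0→1 → N1(lead b4 [p])
[7] deliver 1→2 → N2(foll b4 [-])
[8] deliver 2→1 → ∅
[9] timeout(2) → N2(cand b8 [-])
[10] deliver 2→1 → N1(foll b8 [p])
[11] deliver 1→2 → ∅
[12] deliver 2→1 → ∅
[13] deliver 1→2 → N2(lead b8 [-])
[14] deliver 1→0 → ∅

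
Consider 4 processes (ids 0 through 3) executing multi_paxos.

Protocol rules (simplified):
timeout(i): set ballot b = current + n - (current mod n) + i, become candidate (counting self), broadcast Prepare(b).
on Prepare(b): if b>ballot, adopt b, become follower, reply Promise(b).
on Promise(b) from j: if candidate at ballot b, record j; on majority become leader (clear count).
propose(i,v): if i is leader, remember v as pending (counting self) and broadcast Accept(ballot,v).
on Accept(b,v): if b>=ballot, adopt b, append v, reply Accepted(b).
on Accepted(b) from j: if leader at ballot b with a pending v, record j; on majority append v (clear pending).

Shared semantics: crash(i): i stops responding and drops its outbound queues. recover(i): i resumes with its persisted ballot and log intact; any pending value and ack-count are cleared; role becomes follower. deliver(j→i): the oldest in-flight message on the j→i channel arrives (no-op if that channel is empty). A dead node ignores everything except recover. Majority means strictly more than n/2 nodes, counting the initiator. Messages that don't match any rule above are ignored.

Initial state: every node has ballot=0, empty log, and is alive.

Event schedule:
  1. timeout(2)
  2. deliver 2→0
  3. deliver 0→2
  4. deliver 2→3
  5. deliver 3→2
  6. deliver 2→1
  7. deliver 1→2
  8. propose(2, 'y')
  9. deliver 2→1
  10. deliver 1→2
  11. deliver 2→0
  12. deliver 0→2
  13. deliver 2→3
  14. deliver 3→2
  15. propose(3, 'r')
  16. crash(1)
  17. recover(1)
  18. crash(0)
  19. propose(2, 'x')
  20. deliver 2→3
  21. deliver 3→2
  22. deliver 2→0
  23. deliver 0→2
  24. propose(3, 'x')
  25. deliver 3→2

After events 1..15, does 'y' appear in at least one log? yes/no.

yes

e1 timeout(2): 2[cand,b=6,-]
e2 deliver 2→0: 0[foll,b=6,-]
e3 deliver 0→2: ·
e4 deliver 2→3: 3[foll,b=6,-]
e5 deliver 3→2: 2[lead,b=6,-]
e6 deliver 2→1: 1[foll,b=6,-]
e7 deliver 1→2: ·
e8 propose(2,'y'): ·
e9 deliver 2→1: 1[foll,b=6,y]
e10 deliver 1→2: ·
e11 deliver 2→0: 0[foll,b=6,y]
e12 deliver 0→2: 2[lead,b=6,y]
e13 deliver 2→3: 3[foll,b=6,y]
e14 deliver 3→2: ·
e15 propose(3,'r'): ·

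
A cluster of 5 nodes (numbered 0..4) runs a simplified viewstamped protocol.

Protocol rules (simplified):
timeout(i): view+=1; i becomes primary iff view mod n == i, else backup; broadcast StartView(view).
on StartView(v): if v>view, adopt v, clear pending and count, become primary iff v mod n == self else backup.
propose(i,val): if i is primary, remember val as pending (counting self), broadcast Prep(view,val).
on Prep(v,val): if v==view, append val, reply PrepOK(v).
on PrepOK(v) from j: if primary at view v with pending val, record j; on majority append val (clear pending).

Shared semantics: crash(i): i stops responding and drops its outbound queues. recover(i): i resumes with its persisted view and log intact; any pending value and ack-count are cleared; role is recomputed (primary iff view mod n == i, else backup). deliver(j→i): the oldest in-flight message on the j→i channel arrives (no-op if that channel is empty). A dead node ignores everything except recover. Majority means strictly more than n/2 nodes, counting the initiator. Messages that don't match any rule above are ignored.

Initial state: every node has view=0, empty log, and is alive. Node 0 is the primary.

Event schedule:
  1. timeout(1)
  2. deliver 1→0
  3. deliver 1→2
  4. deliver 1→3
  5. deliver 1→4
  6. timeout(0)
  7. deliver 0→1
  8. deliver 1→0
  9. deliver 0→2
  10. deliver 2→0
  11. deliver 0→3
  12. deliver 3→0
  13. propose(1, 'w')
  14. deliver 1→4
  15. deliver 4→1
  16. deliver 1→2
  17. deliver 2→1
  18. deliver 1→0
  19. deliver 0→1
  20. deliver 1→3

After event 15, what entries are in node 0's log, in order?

e1 timeout(1): 1[prim,v=1,-]
e2 deliver 1→0: 0[back,v=1,-]
e3 deliver 1→2: 2[back,v=1,-]
e4 deliver 1→3: 3[back,v=1,-]
e5 deliver 1→4: 4[back,v=1,-]
e6 timeout(0): 0[back,v=2,-]
e7 deliver 0→1: 1[back,v=2,-]
e8 deliver 1→0: ·
e9 deliver 0→2: 2[prim,v=2,-]
e10 deliver 2→0: ·
e11 deliver 0→3: 3[back,v=2,-]
e12 deliver 3→0: ·
e13 propose(1,'w'): ·
e14 deliver 1→4: ·
e15 deliver 4→1: ·

empty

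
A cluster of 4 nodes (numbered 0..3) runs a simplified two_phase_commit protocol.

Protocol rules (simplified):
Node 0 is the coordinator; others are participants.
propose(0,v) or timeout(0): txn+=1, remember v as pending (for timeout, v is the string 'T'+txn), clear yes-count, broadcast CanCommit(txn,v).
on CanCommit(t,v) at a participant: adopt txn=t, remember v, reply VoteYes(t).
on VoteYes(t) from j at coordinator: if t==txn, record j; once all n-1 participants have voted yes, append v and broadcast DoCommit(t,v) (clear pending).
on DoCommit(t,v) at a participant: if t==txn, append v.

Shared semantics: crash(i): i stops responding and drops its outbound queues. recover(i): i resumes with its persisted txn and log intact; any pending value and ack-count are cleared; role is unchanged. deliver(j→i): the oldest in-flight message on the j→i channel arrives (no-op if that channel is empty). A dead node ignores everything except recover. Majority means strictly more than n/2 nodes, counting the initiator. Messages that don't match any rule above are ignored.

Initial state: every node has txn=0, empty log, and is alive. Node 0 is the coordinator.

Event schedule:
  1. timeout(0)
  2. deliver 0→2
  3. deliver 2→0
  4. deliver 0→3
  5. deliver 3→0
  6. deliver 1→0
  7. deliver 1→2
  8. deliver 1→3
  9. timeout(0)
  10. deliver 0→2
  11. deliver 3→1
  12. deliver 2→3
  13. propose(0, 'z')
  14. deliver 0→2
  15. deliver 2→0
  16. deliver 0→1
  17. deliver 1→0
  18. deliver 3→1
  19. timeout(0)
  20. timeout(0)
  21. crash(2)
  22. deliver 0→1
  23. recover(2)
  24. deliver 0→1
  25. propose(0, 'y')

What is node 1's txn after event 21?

after 1 — timeout(0): n0:coor/t1/[-]
after 2 — deliver 0→2: n2:part/t1/[-]
after 3 — deliver 2→0: ·
after 4 — deliver 0→3: n3:part/t1/[-]
after 5 — deliver 3→0: ·
after 6 — deliver 1→0: ·
after 7 — deliver 1→2: ·
after 8 — deliver 1→3: ·
after 9 — timeout(0): n0:coor/t2/[-]
after 10 — deliver 0→2: n2:part/t2/[-]
after 11 — deliver 3→1: ·
after 12 — deliver 2→3: ·
after 13 — propose(0,'z'): n0:coor/t3/[-]
after 14 — deliver 0→2: n2:part/t3/[-]
after 15 — deliver 2→0: ·
after 16 — deliver 0→1: n1:part/t1/[-]
after 17 — deliver 1→0: ·
after 18 — deliver 3→1: ·
after 19 — timeout(0): n0:coor/t4/[-]
after 20 — timeout(0): n0:coor/t5/[-]
after 21 — crash(2): n2:✗part/t3/[-]

1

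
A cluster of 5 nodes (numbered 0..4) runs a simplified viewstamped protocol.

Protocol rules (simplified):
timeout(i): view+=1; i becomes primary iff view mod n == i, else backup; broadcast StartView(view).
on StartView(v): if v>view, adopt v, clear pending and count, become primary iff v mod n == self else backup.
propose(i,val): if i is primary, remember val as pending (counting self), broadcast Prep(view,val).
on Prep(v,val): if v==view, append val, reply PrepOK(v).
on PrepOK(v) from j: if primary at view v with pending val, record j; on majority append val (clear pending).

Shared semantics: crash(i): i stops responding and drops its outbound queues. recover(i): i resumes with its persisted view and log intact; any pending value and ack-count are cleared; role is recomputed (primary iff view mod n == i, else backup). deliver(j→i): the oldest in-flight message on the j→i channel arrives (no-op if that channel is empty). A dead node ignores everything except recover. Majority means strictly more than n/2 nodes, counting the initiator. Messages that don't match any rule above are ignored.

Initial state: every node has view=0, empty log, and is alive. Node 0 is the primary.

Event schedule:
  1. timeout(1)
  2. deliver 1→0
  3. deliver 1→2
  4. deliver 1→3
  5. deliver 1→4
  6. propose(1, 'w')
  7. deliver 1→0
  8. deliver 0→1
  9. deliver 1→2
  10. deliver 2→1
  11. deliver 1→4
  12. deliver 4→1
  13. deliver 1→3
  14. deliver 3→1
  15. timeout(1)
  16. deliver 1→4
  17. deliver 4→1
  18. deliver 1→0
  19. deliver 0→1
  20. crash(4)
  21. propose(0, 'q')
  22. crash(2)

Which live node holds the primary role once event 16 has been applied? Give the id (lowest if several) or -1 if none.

-1

after 1 — timeout(1): n1:prim/v1/[-]
after 2 — deliver 1→0: n0:back/v1/[-]
after 3 — deliver 1→2: n2:back/v1/[-]
after 4 — deliver 1→3: n3:back/v1/[-]
after 5 — deliver 1→4: n4:back/v1/[-]
after 6 — propose(1,'w'): ·
after 7 — deliver 1→0: n0:back/v1/[w]
after 8 — deliver 0→1: ·
after 9 — deliver 1→2: n2:back/v1/[w]
after 10 — deliver 2→1: n1:prim/v1/[w]
after 11 — deliver 1→4: n4:back/v1/[w]
after 12 — deliver 4→1: ·
after 13 — deliver 1→3: n3:back/v1/[w]
after 14 — deliver 3→1: ·
after 15 — timeout(1): n1:back/v2/[w]
after 16 — deliver 1→4: n4:back/v2/[w]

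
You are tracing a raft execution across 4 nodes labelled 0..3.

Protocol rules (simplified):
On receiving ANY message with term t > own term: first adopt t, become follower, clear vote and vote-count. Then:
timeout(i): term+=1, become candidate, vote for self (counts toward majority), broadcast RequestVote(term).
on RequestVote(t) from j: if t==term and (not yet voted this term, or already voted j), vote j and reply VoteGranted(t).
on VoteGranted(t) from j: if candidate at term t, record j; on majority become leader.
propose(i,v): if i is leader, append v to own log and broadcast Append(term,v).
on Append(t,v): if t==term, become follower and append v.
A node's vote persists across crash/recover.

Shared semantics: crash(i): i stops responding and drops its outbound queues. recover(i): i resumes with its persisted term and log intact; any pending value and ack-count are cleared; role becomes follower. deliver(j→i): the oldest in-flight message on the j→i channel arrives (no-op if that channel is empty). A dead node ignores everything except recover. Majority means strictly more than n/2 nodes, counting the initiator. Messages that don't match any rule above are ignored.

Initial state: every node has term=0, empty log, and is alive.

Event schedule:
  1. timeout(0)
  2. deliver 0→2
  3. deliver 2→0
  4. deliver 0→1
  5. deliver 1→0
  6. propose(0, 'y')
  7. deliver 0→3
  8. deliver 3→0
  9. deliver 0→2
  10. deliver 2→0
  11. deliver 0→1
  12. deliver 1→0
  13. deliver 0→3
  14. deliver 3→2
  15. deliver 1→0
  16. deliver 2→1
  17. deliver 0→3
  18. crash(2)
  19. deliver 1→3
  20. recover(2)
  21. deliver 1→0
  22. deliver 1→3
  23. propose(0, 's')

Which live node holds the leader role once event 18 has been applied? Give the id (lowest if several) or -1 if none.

e1 timeout(0): 0[cand,t=1,-]
e2 deliver 0→2: 2[foll,t=1,-]
e3 deliver 2→0: ·
e4 deliver 0→1: 1[foll,t=1,-]
e5 deliver 1→0: 0[lead,t=1,-]
e6 propose(0,'y'): 0[lead,t=1,y]
e7 deliver 0→3: 3[foll,t=1,-]
e8 deliver 3→0: ·
e9 deliver 0→2: 2[foll,t=1,y]
e10 deliver 2→0: ·
e11 deliver 0→1: 1[foll,t=1,y]
e12 deliver 1→0: ·
e13 deliver 0→3: 3[foll,t=1,y]
e14 deliver 3→2: ·
e15 deliver 1→0: ·
e16 deliver 2→1: ·
e17 deliver 0→3: ·
e18 crash(2): 2[✗foll,t=1,y]

0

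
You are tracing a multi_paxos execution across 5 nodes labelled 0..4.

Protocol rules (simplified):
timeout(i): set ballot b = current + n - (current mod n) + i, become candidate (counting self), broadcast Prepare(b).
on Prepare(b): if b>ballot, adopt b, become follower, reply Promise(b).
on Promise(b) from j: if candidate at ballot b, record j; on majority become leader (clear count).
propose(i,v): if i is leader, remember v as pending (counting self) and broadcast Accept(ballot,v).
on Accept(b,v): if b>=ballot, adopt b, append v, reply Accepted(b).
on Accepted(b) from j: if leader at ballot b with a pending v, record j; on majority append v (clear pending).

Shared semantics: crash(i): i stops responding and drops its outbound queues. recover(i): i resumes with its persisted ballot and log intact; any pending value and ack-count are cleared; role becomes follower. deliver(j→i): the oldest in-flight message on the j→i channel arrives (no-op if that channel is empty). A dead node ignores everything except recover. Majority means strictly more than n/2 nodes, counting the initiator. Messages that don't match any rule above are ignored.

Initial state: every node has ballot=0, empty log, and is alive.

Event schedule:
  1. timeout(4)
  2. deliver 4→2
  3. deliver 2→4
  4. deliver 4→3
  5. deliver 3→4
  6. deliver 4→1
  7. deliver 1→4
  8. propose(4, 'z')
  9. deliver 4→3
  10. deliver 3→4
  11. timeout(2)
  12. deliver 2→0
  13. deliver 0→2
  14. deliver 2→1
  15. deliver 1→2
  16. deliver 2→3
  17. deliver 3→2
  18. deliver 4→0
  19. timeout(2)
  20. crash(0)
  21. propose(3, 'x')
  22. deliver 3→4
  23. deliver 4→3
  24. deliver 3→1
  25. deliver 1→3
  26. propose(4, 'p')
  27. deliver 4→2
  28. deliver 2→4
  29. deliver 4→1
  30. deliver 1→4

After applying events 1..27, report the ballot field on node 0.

after 1 — timeout(4): n4:cand/b9/[-]
after 2 — deliver 4→2: n2:foll/b9/[-]
after 3 — deliver 2→4: ·
after 4 — deliver 4→3: n3:foll/b9/[-]
after 5 — deliver 3→4: n4:lead/b9/[-]
after 6 — deliver 4→1: n1:foll/b9/[-]
after 7 — deliver 1→4: ·
after 8 — propose(4,'z'): ·
after 9 — deliver 4→3: n3:foll/b9/[z]
after 10 — deliver 3→4: ·
after 11 — timeout(2): n2:cand/b12/[-]
after 12 — deliver 2→0: n0:foll/b12/[-]
after 13 — deliver 0→2: ·
after 14 — deliver 2→1: n1:foll/b12/[-]
after 15 — deliver 1→2: n2:lead/b12/[-]
after 16 — deliver 2→3: n3:foll/b12/[z]
after 17 — deliver 3→2: ·
after 18 — deliver 4→0: ·
after 19 — timeout(2): n2:cand/b17/[-]
after 20 — crash(0): n0:✗foll/b12/[-]
after 21 — propose(3,'x'): ·
after 22 — deliver 3→4: ·
after 23 — deliver 4→3: ·
after 24 — deliver 3→1: ·
after 25 — deliver 1→3: ·
after 26 — propose(4,'p'): ·
after 27 — deliver 4→2: ·

12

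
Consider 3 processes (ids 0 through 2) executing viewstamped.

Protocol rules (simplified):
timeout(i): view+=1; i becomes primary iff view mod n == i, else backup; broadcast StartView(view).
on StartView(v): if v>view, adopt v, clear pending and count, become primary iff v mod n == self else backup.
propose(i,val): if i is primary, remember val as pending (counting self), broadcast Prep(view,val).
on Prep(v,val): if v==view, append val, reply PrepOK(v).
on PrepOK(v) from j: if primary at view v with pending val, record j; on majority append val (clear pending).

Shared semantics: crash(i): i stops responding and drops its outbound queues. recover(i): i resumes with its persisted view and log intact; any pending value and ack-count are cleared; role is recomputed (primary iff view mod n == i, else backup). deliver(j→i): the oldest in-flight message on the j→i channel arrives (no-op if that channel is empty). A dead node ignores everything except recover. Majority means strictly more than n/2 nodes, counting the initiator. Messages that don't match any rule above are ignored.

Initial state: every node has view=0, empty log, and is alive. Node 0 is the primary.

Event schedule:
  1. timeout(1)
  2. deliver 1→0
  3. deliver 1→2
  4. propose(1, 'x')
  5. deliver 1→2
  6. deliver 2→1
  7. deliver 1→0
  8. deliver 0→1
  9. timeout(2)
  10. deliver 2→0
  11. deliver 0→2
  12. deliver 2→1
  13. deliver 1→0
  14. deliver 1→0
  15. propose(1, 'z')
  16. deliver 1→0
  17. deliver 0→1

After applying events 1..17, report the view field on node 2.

1. timeout(1):  <1:prim v1 ->
2. deliver 1→0:  <0:back v1 ->
3. deliver 1→2:  <2:back v1 ->
4. propose(1,'x'):  nop
5. deliver 1→2:  <2:back v1 x>
6. deliver 2→1:  <1:prim v1 x>
7. deliver 1→0:  <0:back v1 x>
8. deliver 0→1:  nop
9. timeout(2):  <2:prim v2 x>
10. deliver 2→0:  <0:back v2 x>
11. deliver 0→2:  nop
12. deliver 2→1:  <1:back v2 x>
13. deliver 1→0:  nop
14. deliver 1→0:  nop
15. propose(1,'z'):  nop
16. deliver 1→0:  nop
17. deliver 0→1:  nop

2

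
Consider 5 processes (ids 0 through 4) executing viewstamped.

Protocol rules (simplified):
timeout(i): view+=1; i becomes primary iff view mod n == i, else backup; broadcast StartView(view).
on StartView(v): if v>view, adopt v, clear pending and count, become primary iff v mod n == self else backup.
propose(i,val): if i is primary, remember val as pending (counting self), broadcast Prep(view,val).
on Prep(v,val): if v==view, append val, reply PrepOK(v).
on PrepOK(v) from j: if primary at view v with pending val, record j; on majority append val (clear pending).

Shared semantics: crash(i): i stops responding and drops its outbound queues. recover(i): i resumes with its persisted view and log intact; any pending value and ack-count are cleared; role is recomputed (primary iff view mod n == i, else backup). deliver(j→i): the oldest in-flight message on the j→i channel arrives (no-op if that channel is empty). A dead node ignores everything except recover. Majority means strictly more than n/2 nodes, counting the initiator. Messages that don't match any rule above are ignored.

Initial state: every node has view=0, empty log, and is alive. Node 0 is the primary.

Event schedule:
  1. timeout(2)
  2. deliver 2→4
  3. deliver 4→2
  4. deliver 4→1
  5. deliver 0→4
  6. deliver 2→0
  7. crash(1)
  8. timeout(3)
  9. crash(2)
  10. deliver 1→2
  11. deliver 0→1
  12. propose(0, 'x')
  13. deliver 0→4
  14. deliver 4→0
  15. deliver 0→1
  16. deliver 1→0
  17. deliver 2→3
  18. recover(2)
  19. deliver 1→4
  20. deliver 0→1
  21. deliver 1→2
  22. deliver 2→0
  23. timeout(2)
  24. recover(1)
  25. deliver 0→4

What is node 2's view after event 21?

1

[1] timeout(2) → N2(back v1 [-])
[2] deliver 2→4 → N4(back v1 [-])
[3] deliver 4→2 → ∅
[4] deliver 4→1 → ∅
[5] deliver 0→4 → ∅
[6] deliver 2→0 → N0(back v1 [-])
[7] crash(1) → N1(✗back v0 [-])
[8] timeout(3) → N3(back v1 [-])
[9] crash(2) → N2(✗back v1 [-])
[10] deliver 1→2 → ∅
[11] deliver 0→1 → ∅
[12] propose(0,'x') → ∅
[13] deliver 0→4 → ∅
[14] deliver 4→0 → ∅
[15] deliver 0→1 → ∅
[16] deliver 1→0 → ∅
[17] deliver 2→3 → ∅
[18] recover(2) → N2(back v1 [-])
[19] deliver 1→4 → ∅
[20] deliver 0→1 → ∅
[21] deliver 1→2 → ∅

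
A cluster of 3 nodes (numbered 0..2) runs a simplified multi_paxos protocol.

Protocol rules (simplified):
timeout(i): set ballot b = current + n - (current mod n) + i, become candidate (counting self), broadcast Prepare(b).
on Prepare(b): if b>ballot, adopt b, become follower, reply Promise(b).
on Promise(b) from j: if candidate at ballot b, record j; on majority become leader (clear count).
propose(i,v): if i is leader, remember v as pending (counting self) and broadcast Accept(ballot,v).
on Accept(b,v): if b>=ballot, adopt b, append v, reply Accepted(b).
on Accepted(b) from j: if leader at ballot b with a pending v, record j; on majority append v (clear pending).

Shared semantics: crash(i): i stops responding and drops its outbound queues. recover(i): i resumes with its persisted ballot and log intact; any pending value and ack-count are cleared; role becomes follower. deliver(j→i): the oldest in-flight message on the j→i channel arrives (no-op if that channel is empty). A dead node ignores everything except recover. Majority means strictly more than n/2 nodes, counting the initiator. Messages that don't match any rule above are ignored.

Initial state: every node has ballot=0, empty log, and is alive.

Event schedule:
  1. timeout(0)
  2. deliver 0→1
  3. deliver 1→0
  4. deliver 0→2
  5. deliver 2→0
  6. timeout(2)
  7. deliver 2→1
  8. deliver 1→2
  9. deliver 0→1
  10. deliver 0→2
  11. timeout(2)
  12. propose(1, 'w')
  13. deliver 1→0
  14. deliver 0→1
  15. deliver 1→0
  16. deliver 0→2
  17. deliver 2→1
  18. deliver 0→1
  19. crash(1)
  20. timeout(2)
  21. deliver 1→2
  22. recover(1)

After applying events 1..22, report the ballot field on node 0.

step 1 timeout(0): 0={cand,b=3,log=-}
step 2 deliver 0→1: 1={foll,b=3,log=-}
step 3 deliver 1→0: 0={lead,b=3,log=-}
step 4 deliver 0→2: 2={foll,b=3,log=-}
step 5 deliver 2→0: —
step 6 timeout(2): 2={cand,b=8,log=-}
step 7 deliver 2→1: 1={foll,b=8,log=-}
step 8 deliver 1→2: 2={lead,b=8,log=-}
step 9 deliver 0→1: —
step 10 deliver 0→2: —
step 11 timeout(2): 2={cand,b=11,log=-}
step 12 propose(1,'w'): —
step 13 deliver 1→0: —
step 14 deliver 0→1: —
step 15 deliver 1→0: —
step 16 deliver 0→2: —
step 17 deliver 2→1: 1={foll,b=11,log=-}
step 18 deliver 0→1: —
step 19 crash(1): 1={✗foll,b=11,log=-}
step 20 timeout(2): 2={cand,b=14,log=-}
step 21 deliver 1→2: —
step 22 recover(1): 1={foll,b=11,log=-}

3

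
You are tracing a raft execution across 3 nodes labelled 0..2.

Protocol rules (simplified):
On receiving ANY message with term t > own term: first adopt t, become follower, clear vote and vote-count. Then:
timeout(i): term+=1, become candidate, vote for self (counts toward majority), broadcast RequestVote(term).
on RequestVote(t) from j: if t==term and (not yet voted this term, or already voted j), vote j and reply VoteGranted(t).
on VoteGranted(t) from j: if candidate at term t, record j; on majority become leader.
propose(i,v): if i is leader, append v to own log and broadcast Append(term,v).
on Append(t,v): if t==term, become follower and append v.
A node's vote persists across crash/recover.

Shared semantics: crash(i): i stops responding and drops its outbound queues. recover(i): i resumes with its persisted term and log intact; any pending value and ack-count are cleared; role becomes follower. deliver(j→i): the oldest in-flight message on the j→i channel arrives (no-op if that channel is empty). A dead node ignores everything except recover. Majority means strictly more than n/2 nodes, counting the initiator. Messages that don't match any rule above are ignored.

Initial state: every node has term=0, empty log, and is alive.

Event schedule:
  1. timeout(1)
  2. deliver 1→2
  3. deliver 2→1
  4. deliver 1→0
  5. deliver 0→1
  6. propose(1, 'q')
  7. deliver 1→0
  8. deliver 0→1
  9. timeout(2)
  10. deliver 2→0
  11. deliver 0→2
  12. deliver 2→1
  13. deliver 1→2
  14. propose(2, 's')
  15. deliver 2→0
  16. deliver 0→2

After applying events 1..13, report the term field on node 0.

2

[1] timeout(1) → N1(cand t1 [-])
[2] deliver 1→2 → N2(foll t1 [-])
[3] deliver 2→1 → N1(lead t1 [-])
[4] deliver 1→0 → N0(foll t1 [-])
[5] deliver 0→1 → ∅
[6] propose(1,'q') → N1(lead t1 [q])
[7] deliver 1→0 → N0(foll t1 [q])
[8] deliver 0→1 → ∅
[9] timeout(2) → N2(cand t2 [-])
[10] deliver 2→0 → N0(foll t2 [q])
[11] deliver 0→2 → N2(lead t2 [-])
[12] deliver 2→1 → N1(foll t2 [q])
[13] deliver 1→2 → ∅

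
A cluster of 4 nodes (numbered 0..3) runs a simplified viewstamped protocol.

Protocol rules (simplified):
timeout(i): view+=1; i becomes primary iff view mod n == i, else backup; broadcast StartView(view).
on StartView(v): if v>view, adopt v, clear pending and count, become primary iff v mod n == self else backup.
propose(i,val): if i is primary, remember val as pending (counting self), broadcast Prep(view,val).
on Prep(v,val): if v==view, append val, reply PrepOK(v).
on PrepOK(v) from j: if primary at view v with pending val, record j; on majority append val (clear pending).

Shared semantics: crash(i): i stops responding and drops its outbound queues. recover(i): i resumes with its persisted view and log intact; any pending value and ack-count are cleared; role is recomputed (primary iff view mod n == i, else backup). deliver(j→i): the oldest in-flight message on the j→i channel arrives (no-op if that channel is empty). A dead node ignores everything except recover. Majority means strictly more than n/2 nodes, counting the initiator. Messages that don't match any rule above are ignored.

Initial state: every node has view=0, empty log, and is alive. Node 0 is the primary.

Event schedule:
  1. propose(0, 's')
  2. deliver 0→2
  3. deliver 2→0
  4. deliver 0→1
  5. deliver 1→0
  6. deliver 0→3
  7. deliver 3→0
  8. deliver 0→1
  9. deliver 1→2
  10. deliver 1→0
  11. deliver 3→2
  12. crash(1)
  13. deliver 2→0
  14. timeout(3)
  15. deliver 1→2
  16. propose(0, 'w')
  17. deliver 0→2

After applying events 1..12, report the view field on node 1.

0

after 1 — propose(0,'s'): ·
after 2 — deliver 0→2: n2:back/v0/[s]
after 3 — deliver 2→0: ·
after 4 — deliver 0→1: n1:back/v0/[s]
after 5 — deliver 1→0: n0:prim/v0/[s]
after 6 — deliver 0→3: n3:back/v0/[s]
after 7 — deliver 3→0: ·
after 8 — deliver 0→1: ·
after 9 — deliver 1→2: ·
after 10 — deliver 1→0: ·
after 11 — deliver 3→2: ·
after 12 — crash(1): n1:✗back/v0/[s]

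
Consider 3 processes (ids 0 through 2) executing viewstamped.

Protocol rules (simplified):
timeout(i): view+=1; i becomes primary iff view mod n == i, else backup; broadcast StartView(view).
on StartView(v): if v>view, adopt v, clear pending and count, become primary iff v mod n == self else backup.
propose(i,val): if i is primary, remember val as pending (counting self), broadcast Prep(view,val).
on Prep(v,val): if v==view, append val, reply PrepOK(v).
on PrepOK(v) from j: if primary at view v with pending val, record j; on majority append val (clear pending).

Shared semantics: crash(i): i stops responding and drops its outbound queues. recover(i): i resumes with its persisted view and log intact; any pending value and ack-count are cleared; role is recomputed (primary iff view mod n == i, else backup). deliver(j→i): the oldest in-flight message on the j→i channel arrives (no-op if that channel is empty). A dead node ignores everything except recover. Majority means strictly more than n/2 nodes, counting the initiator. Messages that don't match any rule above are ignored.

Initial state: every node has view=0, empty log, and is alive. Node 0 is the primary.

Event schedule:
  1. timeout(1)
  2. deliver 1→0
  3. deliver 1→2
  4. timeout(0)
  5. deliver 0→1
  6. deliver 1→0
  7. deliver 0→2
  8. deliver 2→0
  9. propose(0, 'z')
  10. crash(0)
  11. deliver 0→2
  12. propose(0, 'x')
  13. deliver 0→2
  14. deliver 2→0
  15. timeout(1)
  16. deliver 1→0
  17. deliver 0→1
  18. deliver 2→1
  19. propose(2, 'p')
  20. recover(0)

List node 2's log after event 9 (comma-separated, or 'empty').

[1] timeout(1) → N1(prim v1 [-])
[2] deliver 1→0 → N0(back v1 [-])
[3] deliver 1→2 → N2(back v1 [-])
[4] timeout(0) → N0(back v2 [-])
[5] deliver 0→1 → N1(back v2 [-])
[6] deliver 1→0 → ∅
[7] deliver 0→2 → N2(prim v2 [-])
[8] deliver 2→0 → ∅
[9] propose(0,'z') → ∅

empty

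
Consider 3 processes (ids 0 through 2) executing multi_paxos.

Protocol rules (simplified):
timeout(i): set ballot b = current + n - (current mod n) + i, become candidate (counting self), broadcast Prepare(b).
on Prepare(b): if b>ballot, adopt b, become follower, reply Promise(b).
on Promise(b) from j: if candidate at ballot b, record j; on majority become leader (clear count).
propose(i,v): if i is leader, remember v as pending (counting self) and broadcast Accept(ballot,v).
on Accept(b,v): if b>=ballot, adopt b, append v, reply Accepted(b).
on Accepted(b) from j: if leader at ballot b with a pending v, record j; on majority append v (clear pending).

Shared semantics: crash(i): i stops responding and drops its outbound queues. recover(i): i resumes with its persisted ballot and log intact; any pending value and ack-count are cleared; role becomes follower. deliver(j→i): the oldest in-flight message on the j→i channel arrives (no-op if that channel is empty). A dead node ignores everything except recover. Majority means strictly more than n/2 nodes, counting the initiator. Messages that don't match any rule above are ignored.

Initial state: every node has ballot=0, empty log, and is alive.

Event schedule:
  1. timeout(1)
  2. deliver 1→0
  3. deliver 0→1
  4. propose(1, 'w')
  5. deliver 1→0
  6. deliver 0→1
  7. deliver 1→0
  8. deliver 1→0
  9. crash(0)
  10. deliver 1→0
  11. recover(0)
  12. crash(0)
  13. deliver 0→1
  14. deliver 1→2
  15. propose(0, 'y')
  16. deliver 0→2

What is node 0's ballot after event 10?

4

step 1 timeout(1): 1={cand,b=4,log=-}
step 2 deliver 1→0: 0={foll,b=4,log=-}
step 3 deliver 0→1: 1={lead,b=4,log=-}
step 4 propose(1,'w'): —
step 5 deliver 1→0: 0={foll,b=4,log=w}
step 6 deliver 0→1: 1={lead,b=4,log=w}
step 7 deliver 1→0: —
step 8 deliver 1→0: —
step 9 crash(0): 0={✗foll,b=4,log=w}
step 10 deliver 1→0: —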